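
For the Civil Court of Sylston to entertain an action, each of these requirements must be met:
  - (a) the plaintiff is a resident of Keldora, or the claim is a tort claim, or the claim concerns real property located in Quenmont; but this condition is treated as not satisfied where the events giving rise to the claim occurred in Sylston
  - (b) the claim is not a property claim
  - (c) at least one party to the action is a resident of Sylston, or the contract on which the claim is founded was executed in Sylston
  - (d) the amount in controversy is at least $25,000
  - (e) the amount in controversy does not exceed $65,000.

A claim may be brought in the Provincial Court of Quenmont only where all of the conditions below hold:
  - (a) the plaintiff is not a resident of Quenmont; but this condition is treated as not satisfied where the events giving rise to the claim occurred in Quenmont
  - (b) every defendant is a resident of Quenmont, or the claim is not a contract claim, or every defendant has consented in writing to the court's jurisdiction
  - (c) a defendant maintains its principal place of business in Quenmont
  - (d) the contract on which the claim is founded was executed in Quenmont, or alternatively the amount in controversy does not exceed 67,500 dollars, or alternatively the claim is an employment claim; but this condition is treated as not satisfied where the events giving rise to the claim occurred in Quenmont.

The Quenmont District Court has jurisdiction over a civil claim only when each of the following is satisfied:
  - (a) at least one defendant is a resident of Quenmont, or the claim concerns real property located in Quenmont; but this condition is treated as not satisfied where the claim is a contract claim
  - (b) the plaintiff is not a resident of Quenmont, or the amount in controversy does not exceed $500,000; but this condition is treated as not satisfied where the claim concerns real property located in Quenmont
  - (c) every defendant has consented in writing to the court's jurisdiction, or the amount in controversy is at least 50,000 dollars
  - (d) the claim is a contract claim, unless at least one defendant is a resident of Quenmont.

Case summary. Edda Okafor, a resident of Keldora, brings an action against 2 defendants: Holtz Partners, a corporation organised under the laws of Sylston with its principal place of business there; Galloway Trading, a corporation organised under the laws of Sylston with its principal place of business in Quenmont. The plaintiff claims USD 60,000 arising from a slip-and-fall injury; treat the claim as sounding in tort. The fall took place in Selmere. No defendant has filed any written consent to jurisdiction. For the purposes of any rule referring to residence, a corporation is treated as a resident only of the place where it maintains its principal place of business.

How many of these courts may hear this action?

3

The Civil Court of Sylston:
  (a) The plaintiff resides in Keldora, so this disjunct is met. The exception is not triggered, since the operative events occurred in Selmere, not Sylston. Met.
  (b) The claim is a tort claim, not a property claim. Satisfied.
  (c) Holtz Partners resides in Sylston, so one alternative holds. Satisfied.
  (d) The amount in controversy is 60,000 dollars, which meets the USD 25,000 floor. Condition met.
  (e) The amount in controversy is 60,000 dollars, within the USD 65,000 ceiling. Condition met.
  → The court has jurisdiction.
The Provincial Court of Quenmont:
  (a) The plaintiff resides in Keldora, which is not Quenmont. The exception is not triggered, since the operative events occurred in Selmere, not Quenmont. Condition met.
  (b) The claim is a tort claim, not a contract claim, so this disjunct is met. Satisfied.
  (c) Galloway Trading has its principal place of business in Quenmont. Satisfied.
  (d) The amount in controversy is $60,000, within the USD 67,500 ceiling, which satisfies one of the alternatives. The exception is not triggered, since the operative events occurred in Selmere, not Quenmont. Met.
  → The court has jurisdiction.
The Quenmont District Court:
  (a) Galloway Trading resides in Quenmont — that alternative is enough. The exception is not triggered, since the claim is a tort claim, not a contract claim. Condition met.
  (b) The plaintiff resides in Keldora, which is not Quenmont — that alternative is enough. The exception is not triggered, since the claim does not concern real property. Met.
  (c) The amount in controversy is $60,000, which meets the USD 50,000 floor, which satisfies one of the alternatives. Met.
  (d) The claim is a tort claim, not a contract claim. But Galloway Trading resides in Quenmont, and the 'unless' clause therefore excuses the requirement. Met.
  → Every requirement is satisfied — jurisdiction.
Courts with jurisdiction: the Civil Court of Sylston, the Provincial Court of Quenmont, the Quenmont District Court — 3 in total.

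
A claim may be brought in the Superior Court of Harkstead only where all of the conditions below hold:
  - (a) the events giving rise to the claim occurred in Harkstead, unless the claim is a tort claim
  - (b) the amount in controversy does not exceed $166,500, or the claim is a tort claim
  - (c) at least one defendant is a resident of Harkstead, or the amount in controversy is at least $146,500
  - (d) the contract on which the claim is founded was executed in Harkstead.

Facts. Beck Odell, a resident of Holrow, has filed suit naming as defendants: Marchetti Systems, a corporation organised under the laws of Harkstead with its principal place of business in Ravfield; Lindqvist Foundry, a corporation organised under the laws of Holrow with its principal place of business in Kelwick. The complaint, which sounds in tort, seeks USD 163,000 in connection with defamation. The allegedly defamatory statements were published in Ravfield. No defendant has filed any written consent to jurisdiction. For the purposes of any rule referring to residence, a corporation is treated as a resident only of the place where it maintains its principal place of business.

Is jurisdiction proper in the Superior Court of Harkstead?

No

The Superior Court of Harkstead:
  (a) The operative events occurred in Ravfield, not Harkstead. The proviso rescues it, though: the claim is a tort claim. Met.
  (b) The amount in controversy is 163,000 dollars, within the 166,500 dollars ceiling, so this disjunct is met. Met.
  (c) The amount in controversy is 163,000 dollars, which meets the USD 146,500 floor — that alternative is enough. Condition met.
  (d) No contract (and hence no place of execution) is alleged. Fails.
  → Not every requirement is met — no jurisdiction.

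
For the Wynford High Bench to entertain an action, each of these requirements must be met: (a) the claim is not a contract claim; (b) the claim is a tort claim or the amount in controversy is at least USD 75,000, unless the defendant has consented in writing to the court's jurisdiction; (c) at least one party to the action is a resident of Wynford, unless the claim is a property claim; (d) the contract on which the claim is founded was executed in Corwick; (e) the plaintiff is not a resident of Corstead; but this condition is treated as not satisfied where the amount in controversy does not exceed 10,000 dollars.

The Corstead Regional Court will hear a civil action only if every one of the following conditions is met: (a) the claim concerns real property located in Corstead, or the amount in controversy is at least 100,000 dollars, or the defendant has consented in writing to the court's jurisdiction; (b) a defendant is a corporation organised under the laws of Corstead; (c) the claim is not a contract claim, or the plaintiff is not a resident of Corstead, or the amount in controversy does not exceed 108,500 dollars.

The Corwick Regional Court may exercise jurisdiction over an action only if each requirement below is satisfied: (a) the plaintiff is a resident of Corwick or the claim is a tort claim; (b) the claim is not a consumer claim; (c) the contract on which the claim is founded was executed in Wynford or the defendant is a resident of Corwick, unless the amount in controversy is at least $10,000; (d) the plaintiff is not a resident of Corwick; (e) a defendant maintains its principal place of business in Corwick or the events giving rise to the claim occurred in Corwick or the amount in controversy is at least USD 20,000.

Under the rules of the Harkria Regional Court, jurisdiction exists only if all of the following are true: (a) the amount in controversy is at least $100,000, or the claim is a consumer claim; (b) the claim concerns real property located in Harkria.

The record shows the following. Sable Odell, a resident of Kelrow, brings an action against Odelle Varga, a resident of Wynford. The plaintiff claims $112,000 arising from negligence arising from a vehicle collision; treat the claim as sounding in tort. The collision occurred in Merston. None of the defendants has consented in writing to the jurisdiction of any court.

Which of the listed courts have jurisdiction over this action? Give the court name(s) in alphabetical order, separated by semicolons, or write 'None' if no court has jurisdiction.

The Wynford High Bench:
  (a) The claim is a tort claim, not a contract claim. Met.
  (b) The claim is a tort claim, which satisfies one of the alternatives. Condition met.
  (c) Odelle Varga resides in Wynford. Met.
  (d) No contract (and hence no place of execution) is alleged. Condition not met.
  (e) The plaintiff resides in Kelrow, which is not Corstead. The carve-out does not apply: the amount in controversy is $112,000, above the $10,000 ceiling. Met.
  → No jurisdiction.
The Corstead Regional Court:
  (a) The amount in controversy is USD 112,000, which meets the USD 100,000 floor — that alternative is enough. Condition met.
  (b) No defendant is a corporation. Fails.
  (c) The claim is a tort claim, not a contract claim, which satisfies one of the alternatives. Met.
  → The court lacks jurisdiction.
The Corwick Regional Court:
  (a) The claim is a tort claim, which satisfies one of the alternatives. Met.
  (b) The claim is a tort claim, not a consumer claim. Met.
  (c) No contract (and hence no place of execution) is alleged; the defendant resides in Wynford, not Corwick — no alternative holds. But the amount in controversy is $112,000, which meets the $10,000 floor, and the 'unless' clause therefore excuses the requirement. Condition met.
  (d) The plaintiff resides in Kelrow, which is not Corwick. Satisfied.
  (e) The amount in controversy is $112,000, which meets the $20,000 floor — that alternative is enough. Condition met.
  → Jurisdiction lies.
The Harkria Regional Court:
  (a) The amount in controversy is 112,000 dollars, which meets the $100,000 floor, so this disjunct is met. Met.
  (b) The claim does not concern real property. Not satisfied.
  → The court lacks jurisdiction.

the Corwick Regional Court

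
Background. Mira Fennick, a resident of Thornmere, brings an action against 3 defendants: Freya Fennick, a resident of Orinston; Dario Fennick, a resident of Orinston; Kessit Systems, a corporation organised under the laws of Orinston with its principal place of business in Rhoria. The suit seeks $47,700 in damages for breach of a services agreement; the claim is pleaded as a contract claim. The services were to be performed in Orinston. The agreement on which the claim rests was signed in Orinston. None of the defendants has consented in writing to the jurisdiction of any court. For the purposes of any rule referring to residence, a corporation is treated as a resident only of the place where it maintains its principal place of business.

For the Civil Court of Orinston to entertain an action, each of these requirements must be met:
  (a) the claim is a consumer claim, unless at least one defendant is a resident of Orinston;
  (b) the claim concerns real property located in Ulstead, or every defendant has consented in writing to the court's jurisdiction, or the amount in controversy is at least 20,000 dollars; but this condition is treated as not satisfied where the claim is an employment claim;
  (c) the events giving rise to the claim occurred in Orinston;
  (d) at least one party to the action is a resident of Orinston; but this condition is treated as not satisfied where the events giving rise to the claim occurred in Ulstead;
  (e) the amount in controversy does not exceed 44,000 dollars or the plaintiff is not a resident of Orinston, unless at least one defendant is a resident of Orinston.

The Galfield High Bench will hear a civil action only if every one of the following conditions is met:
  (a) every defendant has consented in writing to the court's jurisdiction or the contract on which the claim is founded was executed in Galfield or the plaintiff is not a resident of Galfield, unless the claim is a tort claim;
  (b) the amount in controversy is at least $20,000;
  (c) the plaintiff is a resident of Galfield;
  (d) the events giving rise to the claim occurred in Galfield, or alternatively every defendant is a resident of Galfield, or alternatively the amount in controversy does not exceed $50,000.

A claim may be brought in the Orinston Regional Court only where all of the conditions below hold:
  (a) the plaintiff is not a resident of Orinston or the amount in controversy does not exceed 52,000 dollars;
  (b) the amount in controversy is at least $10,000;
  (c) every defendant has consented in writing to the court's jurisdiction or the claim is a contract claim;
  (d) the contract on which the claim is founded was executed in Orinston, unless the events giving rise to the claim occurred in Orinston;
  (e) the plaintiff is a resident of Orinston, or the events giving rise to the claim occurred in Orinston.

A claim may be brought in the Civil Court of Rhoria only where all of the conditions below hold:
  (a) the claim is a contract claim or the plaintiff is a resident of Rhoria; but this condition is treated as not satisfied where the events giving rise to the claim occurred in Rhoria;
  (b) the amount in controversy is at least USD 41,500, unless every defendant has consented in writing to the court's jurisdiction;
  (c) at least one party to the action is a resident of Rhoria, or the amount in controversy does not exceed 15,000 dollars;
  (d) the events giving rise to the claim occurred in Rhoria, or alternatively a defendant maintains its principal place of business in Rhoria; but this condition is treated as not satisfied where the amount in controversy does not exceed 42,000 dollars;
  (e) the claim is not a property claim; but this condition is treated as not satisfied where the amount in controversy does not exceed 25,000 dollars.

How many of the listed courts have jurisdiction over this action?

The Civil Court of Orinston:
  (a) The claim is a contract claim, not a consumer claim. But Freya Fennick resides in Orinston, and the 'unless' clause therefore excuses the requirement. Condition met.
  (b) The amount in controversy is USD 47,700, which meets the 20,000 dollars floor, so one alternative holds. And the carve-out is inapplicable — the claim is a contract claim, not an employment claim. Satisfied.
  (c) The operative events occurred in Orinston. Met.
  (d) Freya Fennick resides in Orinston. The exception is not triggered, since the operative events occurred in Orinston, not Ulstead. Satisfied.
  (e) The plaintiff resides in Thornmere, which is not Orinston, so one alternative holds. Met.
  → Jurisdiction lies.
The Galfield High Bench:
  (a) The plaintiff resides in Thornmere, which is not Galfield — that alternative is enough. Met.
  (b) The amount in controversy is USD 47,700, which meets the $20,000 floor. Met.
  (c) The plaintiff resides in Thornmere, not Galfield. Fails.
  (d) The amount in controversy is 47,700 dollars, within the $50,000 ceiling, so this disjunct is met. Condition met.
  → At least one condition fails; no jurisdiction.
The Orinston Regional Court:
  (a) The plaintiff resides in Thornmere, which is not Orinston, so this disjunct is met. Satisfied.
  (b) The amount in controversy is USD 47,700, which meets the 10,000 dollars floor. Satisfied.
  (c) The claim is a contract claim — that alternative is enough. Satisfied.
  (d) The contract was executed in Orinston. Condition met.
  (e) The operative events occurred in Orinston, which satisfies one of the alternatives. Condition met.
  → The court has jurisdiction.
The Civil Court of Rhoria:
  (a) The claim is a contract claim, so this disjunct is met. The carve-out does not apply: the operative events occurred in Orinston, not Rhoria. Condition met.
  (b) The amount in controversy is 47,700 dollars, which meets the 41,500 dollars floor. Met.
  (c) Kessit Systems resides in Rhoria, which satisfies one of the alternatives. Condition met.
  (d) Kessit Systems has its principal place of business in Rhoria, so this disjunct is met. And the carve-out is inapplicable — the amount in controversy is 47,700 dollars, above the 42,000 dollars ceiling. Satisfied.
  (e) The claim is a contract claim, not a property claim. The carve-out does not apply: the amount in controversy is 47,700 dollars, above the USD 25,000 ceiling. Met.
  → The court has jurisdiction.
Courts with jurisdiction: the Civil Court of Orinston, the Orinston Regional Court, the Civil Court of Rhoria — 3 in total.

3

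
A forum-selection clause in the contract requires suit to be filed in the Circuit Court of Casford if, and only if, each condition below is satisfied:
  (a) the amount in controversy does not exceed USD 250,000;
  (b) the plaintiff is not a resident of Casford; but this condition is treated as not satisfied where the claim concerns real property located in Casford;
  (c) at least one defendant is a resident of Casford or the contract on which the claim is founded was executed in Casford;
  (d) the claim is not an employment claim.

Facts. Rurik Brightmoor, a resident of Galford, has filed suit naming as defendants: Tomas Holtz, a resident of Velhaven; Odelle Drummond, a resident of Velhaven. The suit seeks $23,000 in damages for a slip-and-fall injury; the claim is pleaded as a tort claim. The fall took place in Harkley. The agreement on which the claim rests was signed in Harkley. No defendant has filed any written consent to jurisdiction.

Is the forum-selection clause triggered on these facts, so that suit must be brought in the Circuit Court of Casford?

No

The Circuit Court of Casford:
  (a) The amount in controversy is 23,000 dollars, within the USD 250,000 ceiling. Met.
  (b) The plaintiff resides in Galford, which is not Casford. The exception is not triggered, since the claim does not concern real property. Satisfied.
  (c) No defendant resides in Casford (they reside in Velhaven, Velhaven); the contract was executed in Harkley, not Casford — none of the alternatives is met. Not met.
  (d) The claim is a tort claim, not an employment claim. Satisfied.
  → The clause does not apply.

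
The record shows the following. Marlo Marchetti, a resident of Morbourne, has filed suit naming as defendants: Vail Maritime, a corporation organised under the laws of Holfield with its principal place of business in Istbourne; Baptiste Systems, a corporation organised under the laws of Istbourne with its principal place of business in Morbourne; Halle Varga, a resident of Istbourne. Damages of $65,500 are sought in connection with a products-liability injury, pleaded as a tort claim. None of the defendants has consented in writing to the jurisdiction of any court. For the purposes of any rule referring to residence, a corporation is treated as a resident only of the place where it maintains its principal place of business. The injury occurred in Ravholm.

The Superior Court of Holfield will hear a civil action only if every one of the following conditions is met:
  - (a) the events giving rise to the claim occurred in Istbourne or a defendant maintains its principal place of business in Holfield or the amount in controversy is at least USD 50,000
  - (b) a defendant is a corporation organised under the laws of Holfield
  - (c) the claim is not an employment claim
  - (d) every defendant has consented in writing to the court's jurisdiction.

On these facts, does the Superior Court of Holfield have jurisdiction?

The Superior Court of Holfield:
  (a) The amount in controversy is $65,500, which meets the 50,000 dollars floor, so this disjunct is met. Met.
  (b) Vail Maritime is organised under the laws of Holfield. Satisfied.
  (c) The claim is a tort claim, not an employment claim. Satisfied.
  (d) No such written consent has been filed. Not met.
  → No jurisdiction.

No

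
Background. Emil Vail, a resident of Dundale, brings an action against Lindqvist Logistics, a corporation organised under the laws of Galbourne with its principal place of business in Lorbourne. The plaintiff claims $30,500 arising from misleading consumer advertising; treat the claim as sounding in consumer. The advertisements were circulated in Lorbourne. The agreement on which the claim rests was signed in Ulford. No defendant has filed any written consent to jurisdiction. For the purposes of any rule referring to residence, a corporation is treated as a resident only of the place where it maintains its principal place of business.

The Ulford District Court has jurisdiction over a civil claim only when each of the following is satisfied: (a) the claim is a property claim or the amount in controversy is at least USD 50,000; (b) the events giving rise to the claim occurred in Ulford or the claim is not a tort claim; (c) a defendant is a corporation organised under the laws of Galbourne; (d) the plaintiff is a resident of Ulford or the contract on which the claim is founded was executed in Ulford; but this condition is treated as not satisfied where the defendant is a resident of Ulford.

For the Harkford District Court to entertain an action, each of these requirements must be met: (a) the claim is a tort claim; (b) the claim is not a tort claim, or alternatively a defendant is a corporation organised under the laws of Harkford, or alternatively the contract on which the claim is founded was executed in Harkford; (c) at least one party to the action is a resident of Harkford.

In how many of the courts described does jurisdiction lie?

The Ulford District Court:
  (a) The claim is a consumer claim, not a property claim; the amount in controversy is USD 30,500, below the $50,000 floor — no alternative holds. Not satisfied.
  (b) The claim is a consumer claim, not a tort claim, so one alternative holds. Satisfied.
  (c) Lindqvist Logistics is organised under the laws of Galbourne. Satisfied.
  (d) The contract was executed in Ulford, so one alternative holds. And the carve-out is inapplicable — the defendant resides in Lorbourne, not Ulford. Condition met.
  → At least one condition fails; no jurisdiction.
The Harkford District Court:
  (a) The claim is a consumer claim, not a tort claim. Condition not met.
  (b) The claim is a consumer claim, not a tort claim, which satisfies one of the alternatives. Condition met.
  (c) No party resides in Harkford. Condition not met.
  → At least one condition fails; no jurisdiction.
No court satisfies all of its conditions.

0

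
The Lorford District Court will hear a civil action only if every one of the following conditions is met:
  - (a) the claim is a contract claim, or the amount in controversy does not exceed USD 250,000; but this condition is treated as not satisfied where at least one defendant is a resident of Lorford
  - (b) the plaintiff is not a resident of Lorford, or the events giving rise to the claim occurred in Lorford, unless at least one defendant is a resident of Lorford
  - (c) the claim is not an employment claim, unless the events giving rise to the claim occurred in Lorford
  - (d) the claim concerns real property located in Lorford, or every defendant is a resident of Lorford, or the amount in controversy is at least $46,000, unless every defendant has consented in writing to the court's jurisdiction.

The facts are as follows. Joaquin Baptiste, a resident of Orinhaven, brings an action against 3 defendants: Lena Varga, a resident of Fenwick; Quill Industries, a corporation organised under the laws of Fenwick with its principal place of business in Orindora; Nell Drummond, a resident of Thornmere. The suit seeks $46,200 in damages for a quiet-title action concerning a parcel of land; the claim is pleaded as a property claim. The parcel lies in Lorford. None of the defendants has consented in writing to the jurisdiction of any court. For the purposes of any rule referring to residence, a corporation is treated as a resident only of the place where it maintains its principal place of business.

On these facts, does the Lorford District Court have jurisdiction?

Yes

The Lorford District Court:
  (a) The amount in controversy is $46,200, within the 250,000 dollars ceiling — that alternative is enough. The exception is not triggered, since no defendant resides in Lorford (they reside in Fenwick, Orindora, Thornmere). Satisfied.
  (b) The plaintiff resides in Orinhaven, which is not Lorford, so this disjunct is met. Satisfied.
  (c) The claim is a property claim, not an employment claim. Met.
  (d) The property lies in Lorford, so one alternative holds. Satisfied.
  → Jurisdiction lies.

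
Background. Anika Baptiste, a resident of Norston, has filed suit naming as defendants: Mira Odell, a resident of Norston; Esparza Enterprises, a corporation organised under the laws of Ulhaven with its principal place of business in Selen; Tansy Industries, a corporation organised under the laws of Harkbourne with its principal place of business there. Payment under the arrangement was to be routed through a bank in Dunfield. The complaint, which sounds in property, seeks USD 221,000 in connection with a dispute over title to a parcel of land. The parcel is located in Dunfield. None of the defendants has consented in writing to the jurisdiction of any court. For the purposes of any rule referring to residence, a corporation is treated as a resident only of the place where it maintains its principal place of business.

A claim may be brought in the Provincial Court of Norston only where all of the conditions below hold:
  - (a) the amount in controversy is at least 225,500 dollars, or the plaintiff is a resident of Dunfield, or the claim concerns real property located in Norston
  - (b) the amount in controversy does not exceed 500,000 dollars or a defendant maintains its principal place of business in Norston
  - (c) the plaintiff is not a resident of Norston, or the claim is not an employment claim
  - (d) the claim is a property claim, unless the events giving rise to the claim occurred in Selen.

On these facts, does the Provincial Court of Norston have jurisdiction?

The Provincial Court of Norston:
  (a) The amount in controversy is 221,000 dollars, below the 225,500 dollars floor; the plaintiff resides in Norston, not Dunfield; the property lies in Dunfield, not Norston — every alternative fails. Not met.
  (b) The amount in controversy is $221,000, within the USD 500,000 ceiling, so this disjunct is met. Condition met.
  (c) The claim is a property claim, not an employment claim — that alternative is enough. Met.
  (d) The claim is a property claim. Condition met.
  → The court lacks jurisdiction.

No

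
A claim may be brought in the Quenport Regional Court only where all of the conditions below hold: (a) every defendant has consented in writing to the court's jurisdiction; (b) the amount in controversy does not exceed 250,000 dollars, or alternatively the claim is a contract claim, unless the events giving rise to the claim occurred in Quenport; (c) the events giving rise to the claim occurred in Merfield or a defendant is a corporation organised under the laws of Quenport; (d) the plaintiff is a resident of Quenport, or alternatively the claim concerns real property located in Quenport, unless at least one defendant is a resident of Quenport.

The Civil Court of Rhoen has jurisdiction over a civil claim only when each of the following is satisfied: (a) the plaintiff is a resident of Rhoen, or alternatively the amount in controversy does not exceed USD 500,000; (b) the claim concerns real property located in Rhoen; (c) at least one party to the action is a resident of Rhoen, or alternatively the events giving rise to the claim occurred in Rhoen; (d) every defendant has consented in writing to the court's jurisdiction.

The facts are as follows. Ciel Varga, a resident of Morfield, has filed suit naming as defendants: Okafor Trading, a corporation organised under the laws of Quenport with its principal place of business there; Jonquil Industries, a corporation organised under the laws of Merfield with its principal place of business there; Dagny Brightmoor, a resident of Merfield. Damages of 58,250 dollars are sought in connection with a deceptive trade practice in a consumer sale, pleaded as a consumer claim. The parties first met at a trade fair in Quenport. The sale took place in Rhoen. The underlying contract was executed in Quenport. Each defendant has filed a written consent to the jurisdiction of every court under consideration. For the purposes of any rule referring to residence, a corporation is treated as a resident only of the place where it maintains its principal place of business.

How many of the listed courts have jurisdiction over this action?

1

The Quenport Regional Court:
  (a) Every defendant has filed written consent. Condition met.
  (b) The amount in controversy is 58,250 dollars, within the 250,000 dollars ceiling — that alternative is enough. Satisfied.
  (c) Okafor Trading is organised under the laws of Quenport, so this disjunct is met. Satisfied.
  (d) The plaintiff resides in Morfield, not Quenport; the claim does not concern real property — no alternative holds. The proviso rescues it, though: Okafor Trading resides in Quenport. Condition met.
  → Every requirement is satisfied — jurisdiction.
The Civil Court of Rhoen:
  (a) The amount in controversy is $58,250, within the 500,000 dollars ceiling — that alternative is enough. Satisfied.
  (b) The claim does not concern real property. Condition not met.
  (c) The operative events occurred in Rhoen, so one alternative holds. Met.
  (d) Every defendant has filed written consent. Condition met.
  → At least one condition fails; no jurisdiction.
Courts with jurisdiction: the Quenport Regional Court — 1 in total.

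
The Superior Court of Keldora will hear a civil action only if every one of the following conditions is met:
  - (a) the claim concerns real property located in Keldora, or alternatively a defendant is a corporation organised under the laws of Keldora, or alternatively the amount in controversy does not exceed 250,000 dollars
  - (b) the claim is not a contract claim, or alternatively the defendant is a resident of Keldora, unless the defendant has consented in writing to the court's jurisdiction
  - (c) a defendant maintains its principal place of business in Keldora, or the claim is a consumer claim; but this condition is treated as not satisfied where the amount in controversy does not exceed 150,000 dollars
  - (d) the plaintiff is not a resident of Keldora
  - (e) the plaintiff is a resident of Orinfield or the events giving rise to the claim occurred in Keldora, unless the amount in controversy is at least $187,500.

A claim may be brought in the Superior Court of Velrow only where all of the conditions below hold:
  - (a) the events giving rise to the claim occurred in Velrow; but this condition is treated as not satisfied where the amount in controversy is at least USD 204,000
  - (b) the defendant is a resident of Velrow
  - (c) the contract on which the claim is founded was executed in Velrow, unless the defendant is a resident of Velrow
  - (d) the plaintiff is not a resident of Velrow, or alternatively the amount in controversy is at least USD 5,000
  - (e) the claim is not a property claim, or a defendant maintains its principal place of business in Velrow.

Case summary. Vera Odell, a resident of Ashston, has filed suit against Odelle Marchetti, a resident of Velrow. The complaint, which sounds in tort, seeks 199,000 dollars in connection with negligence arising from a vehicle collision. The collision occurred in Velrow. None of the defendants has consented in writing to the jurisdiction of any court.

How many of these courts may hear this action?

The Superior Court of Keldora:
  (a) The amount in controversy is 199,000 dollars, within the $250,000 ceiling, which satisfies one of the alternatives. Satisfied.
  (b) The claim is a tort claim, not a contract claim — that alternative is enough. Condition met.
  (c) No defendant is a corporation; the claim is a tort claim, not a consumer claim — none of the alternatives is met. Not satisfied.
  (d) The plaintiff resides in Ashston, which is not Keldora. Satisfied.
  (e) The plaintiff resides in Ashston, not Orinfield; the operative events occurred in Velrow, not Keldora — every alternative fails. The proviso rescues it, though: the amount in controversy is USD 199,000, which meets the $187,500 floor. Condition met.
  → Not every requirement is met — no jurisdiction.
The Superior Court of Velrow:
  (a) The operative events occurred in Velrow. The carve-out does not apply: the amount in controversy is $199,000, below the USD 204,000 floor. Satisfied.
  (b) The defendant resides in Velrow. Satisfied.
  (c) No contract (and hence no place of execution) is alleged. But the defendant resides in Velrow, and the 'unless' clause therefore excuses the requirement. Condition met.
  (d) The plaintiff resides in Ashston, which is not Velrow, so this disjunct is met. Satisfied.
  (e) The claim is a tort claim, not a property claim — that alternative is enough. Met.
  → All conditions met; jurisdiction exists.
Courts with jurisdiction: the Superior Court of Velrow — 1 in total.

1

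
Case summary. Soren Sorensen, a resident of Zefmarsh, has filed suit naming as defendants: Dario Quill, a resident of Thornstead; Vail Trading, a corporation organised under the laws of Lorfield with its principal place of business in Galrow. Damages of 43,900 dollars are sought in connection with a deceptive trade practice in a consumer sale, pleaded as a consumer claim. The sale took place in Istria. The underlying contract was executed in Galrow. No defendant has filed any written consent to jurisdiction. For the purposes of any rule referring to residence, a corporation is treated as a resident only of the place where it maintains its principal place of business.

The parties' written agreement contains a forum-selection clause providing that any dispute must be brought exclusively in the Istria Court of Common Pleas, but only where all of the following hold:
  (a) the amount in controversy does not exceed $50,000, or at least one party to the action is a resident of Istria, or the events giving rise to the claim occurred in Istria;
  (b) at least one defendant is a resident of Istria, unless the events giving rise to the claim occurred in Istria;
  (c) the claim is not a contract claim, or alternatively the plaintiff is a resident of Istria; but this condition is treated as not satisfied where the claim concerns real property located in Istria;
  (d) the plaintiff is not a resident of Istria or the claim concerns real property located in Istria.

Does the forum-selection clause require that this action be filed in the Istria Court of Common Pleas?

Yes

The Istria Court of Common Pleas:
  (a) The amount in controversy is $43,900, within the $50,000 ceiling — that alternative is enough. Condition met.
  (b) No defendant resides in Istria (they reside in Thornstead, Galrow). The proviso rescues it, though: the operative events occurred in Istria. Satisfied.
  (c) The claim is a consumer claim, not a contract claim, which satisfies one of the alternatives. And the carve-out is inapplicable — the claim does not concern real property. Condition met.
  (d) The plaintiff resides in Zefmarsh, which is not Istria, so one alternative holds. Met.
  → Forum clause is triggered.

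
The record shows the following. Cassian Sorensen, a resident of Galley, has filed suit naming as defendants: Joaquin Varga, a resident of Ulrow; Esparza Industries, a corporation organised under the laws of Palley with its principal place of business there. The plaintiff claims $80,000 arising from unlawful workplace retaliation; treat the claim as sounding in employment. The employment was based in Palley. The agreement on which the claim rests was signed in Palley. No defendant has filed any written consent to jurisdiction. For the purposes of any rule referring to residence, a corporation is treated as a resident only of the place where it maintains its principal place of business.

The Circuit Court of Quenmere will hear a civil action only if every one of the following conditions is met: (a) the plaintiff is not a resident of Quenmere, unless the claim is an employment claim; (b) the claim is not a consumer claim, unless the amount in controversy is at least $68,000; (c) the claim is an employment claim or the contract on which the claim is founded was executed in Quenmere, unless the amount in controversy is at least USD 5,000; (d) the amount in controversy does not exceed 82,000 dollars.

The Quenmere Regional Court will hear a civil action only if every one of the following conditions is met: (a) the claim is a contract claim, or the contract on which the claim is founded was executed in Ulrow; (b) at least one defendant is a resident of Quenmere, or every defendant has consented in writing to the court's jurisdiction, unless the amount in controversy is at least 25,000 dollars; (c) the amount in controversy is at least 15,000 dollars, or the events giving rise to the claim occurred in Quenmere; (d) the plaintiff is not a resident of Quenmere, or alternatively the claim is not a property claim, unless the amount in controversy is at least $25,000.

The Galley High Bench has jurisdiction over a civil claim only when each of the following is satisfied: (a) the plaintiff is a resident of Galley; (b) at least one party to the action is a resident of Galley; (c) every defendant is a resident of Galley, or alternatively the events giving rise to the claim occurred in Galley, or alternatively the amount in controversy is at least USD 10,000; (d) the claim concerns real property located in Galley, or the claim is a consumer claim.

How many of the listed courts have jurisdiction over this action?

1

The Circuit Court of Quenmere:
  (a) The plaintiff resides in Galley, which is not Quenmere. Met.
  (b) The claim is an employment claim, not a consumer claim. Satisfied.
  (c) The claim is an employment claim, so this disjunct is met. Met.
  (d) The amount in controversy is 80,000 dollars, within the USD 82,000 ceiling. Satisfied.
  → Jurisdiction lies.
The Quenmere Regional Court:
  (a) The claim is an employment claim, not a contract claim; the contract was executed in Palley, not Ulrow — every alternative fails. Not met.
  (b) No defendant resides in Quenmere (they reside in Ulrow, Palley); no such written consent has been filed — every alternative fails. But the amount in controversy is USD 80,000, which meets the $25,000 floor, and the 'unless' clause therefore excuses the requirement. Satisfied.
  (c) The amount in controversy is $80,000, which meets the USD 15,000 floor, which satisfies one of the alternatives. Satisfied.
  (d) The plaintiff resides in Galley, which is not Quenmere — that alternative is enough. Satisfied.
  → The court lacks jurisdiction.
The Galley High Bench:
  (a) The plaintiff resides in Galley. Satisfied.
  (b) Cassian Sorensen resides in Galley. Condition met.
  (c) The amount in controversy is USD 80,000, which meets the 10,000 dollars floor — that alternative is enough. Satisfied.
  (d) The claim does not concern real property; the claim is an employment claim, not a consumer claim — none of the alternatives is met. Not satisfied.
  → No jurisdiction.
Courts with jurisdiction: the Circuit Court of Quenmere — 1 in total.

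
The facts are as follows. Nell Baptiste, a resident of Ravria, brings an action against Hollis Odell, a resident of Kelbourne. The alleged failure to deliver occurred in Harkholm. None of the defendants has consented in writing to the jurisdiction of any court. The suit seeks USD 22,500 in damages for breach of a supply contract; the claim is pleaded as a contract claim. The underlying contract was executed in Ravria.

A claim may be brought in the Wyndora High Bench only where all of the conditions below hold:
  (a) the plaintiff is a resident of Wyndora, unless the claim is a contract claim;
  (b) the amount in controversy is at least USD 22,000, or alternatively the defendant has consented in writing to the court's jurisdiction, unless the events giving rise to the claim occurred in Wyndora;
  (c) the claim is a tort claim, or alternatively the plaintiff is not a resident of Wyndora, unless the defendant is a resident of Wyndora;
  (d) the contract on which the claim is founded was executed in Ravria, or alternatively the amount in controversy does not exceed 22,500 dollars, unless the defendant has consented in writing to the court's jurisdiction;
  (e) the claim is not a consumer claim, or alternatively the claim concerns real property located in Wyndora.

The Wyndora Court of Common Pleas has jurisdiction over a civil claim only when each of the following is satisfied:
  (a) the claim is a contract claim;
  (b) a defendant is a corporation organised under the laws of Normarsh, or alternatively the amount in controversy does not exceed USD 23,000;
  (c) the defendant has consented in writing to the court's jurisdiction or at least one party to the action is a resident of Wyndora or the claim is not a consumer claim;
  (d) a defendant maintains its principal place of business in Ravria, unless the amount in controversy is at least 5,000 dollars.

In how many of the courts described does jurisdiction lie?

The Wyndora High Bench:
  (a) The plaintiff resides in Ravria, not Wyndora. But the claim is a contract claim, and the 'unless' clause therefore excuses the requirement. Met.
  (b) The amount in controversy is $22,500, which meets the 22,000 dollars floor, so this disjunct is met. Met.
  (c) The plaintiff resides in Ravria, which is not Wyndora, which satisfies one of the alternatives. Met.
  (d) The contract was executed in Ravria — that alternative is enough. Condition met.
  (e) The claim is a contract claim, not a consumer claim, so this disjunct is met. Condition met.
  → Every requirement is satisfied — jurisdiction.
The Wyndora Court of Common Pleas:
  (a) The claim is a contract claim. Condition met.
  (b) The amount in controversy is $22,500, within the 23,000 dollars ceiling, which satisfies one of the alternatives. Met.
  (c) The claim is a contract claim, not a consumer claim, so one alternative holds. Met.
  (d) No defendant is a corporation. However, the amount in controversy is 22,500 dollars, which meets the 5,000 dollars floor, so the 'unless' proviso supplies this condition. Satisfied.
  → Every requirement is satisfied — jurisdiction.
Courts with jurisdiction: the Wyndora High Bench, the Wyndora Court of Common Pleas — 2 in total.

2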